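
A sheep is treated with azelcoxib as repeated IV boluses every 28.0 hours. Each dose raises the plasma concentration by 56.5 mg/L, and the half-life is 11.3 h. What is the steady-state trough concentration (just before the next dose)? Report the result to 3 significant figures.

k = ln 2 / 11.3 = 0.06134 h⁻¹
Fraction remaining after one interval: e^(−kτ) = e^(−0.06134 × 28.0) = 0.1795
R = 1 / (1 − 0.1795) = 1.219
Css,max = 56.5 × 1.219 = 68.86 mg/L
Css,min = Css,max × e^(−kτ) = 68.86 × 0.1795 ≈ 12.4 mg/L

12.4 mg/L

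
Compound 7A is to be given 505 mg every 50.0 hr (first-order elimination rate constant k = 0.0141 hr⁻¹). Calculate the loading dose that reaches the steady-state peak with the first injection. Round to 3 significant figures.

998 mg

Accumulation ratio R = 1 / (1 − e^(−kτ)) = 1 / (1 − e^(−0.01410×50.0)) = 1 / (1 − 0.4941) = 1.977
Loading dose = maintenance dose × R = 505 × 1.977 ≈ 998 mg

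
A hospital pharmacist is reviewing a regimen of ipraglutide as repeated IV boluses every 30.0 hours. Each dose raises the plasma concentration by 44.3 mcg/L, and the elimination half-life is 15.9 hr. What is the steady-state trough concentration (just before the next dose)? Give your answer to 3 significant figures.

k = ln 2 / 15.9 = 0.04359 hr⁻¹
Fraction remaining after one interval: e^(−kτ) = e^(−0.04359 × 30.0) = 0.2704
R = 1 / (1 − 0.2704) = 1.371
Css,max = 44.3 × 1.371 = 60.72 mcg/L
Css,min = Css,max × e^(−kτ) = 60.72 × 0.2704 ≈ 16.4 mcg/L

16.4 mcg/L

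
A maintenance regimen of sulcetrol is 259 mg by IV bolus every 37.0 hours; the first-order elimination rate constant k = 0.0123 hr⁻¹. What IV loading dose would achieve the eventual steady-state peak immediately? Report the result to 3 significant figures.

708 mg

Accumulation ratio R = 1 / (1 − e^(−kτ)) = 1 / (1 − e^(−0.01230×37.0)) = 1 / (1 − 0.6344) = 2.735
Loading dose = maintenance dose × R = 259 × 2.735 ≈ 708 mg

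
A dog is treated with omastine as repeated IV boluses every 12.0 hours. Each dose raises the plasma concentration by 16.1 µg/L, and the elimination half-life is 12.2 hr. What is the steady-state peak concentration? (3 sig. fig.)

k = ln 2 / 12.2 = 0.05682 hr⁻¹
Fraction remaining after one interval: e^(−kτ) = e^(−0.05682 × 12.0) = 0.5057
R = 1 / (1 − 0.5057) = 2.023
Css,max = 16.1 × 2.023 ≈ 32.6 µg/L

32.6 µg/L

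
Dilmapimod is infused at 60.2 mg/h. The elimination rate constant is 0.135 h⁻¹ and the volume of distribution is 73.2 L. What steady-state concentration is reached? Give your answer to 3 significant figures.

6.09 µg/mL

CL = k · V = 0.135 × 73.2 = 9.882 L/h
Css = rate / CL = 60.2 / 9.882 ≈ 6.09 µg/mL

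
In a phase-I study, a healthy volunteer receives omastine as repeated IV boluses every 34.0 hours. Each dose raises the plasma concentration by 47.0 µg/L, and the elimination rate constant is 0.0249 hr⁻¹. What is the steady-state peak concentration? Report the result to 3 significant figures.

82.3 µg/L

Fraction remaining after one interval: e^(−kτ) = e^(−0.02490 × 34.0) = 0.4289
R = 1 / (1 − 0.4289) = 1.751
Css,max = 47.0 × 1.751 ≈ 82.3 µg/L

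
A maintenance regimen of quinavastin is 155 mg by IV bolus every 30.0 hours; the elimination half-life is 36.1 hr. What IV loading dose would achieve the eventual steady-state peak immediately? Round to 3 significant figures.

k = ln 2 / 36.1 = 0.01920 hr⁻¹
Accumulation ratio R = 1 / (1 − e^(−kτ)) = 1 / (1 − e^(−0.01920×30.0)) = 1 / (1 − 0.5621) = 2.284
Loading dose = maintenance dose × R = 155 × 2.284 ≈ 354 mg

354 mg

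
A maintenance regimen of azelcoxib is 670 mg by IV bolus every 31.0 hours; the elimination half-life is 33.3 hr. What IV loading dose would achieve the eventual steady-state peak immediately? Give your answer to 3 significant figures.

1410 mg

k = ln 2 / 33.3 = 0.02082 hr⁻¹
Accumulation ratio R = 1 / (1 − e^(−kτ)) = 1 / (1 − e^(−0.02082×31.0)) = 1 / (1 − 0.5245) = 2.103
Loading dose = maintenance dose × R = 670 × 2.103 ≈ 1410 mg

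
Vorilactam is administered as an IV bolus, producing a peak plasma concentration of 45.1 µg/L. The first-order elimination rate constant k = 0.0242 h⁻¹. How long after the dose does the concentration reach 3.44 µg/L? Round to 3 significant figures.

106 hours

C(t) = C₀ e^(−kt)  ⇒  t = ln(C₀/C) / k
t = ln(45.1/3.44) / 0.02420 = 2.573 / 0.02420 ≈ 106 hours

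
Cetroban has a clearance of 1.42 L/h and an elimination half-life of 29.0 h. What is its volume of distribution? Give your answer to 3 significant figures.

59.4 L

k = ln 2 / t½ = ln 2 / 29.0 = 0.02390 h⁻¹
V = CL / k = 1.42 / 0.02390 ≈ 59.4 L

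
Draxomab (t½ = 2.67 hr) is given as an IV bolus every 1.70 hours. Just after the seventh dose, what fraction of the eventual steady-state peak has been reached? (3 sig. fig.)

k = ln 2 / 2.67 = 0.2596 hr⁻¹
f_n = 1 − e^(−nkτ) = 1 − e^(−7 × 0.2596 × 1.70) = 1 − e^(−3.089) = 1 − 0.04553 ≈ 0.954

0.954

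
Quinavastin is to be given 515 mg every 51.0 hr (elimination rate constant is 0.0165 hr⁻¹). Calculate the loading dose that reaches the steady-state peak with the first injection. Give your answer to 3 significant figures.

Accumulation ratio R = 1 / (1 − e^(−kτ)) = 1 / (1 − e^(−0.01650×51.0)) = 1 / (1 − 0.4311) = 1.758
Loading dose = maintenance dose × R = 515 × 1.758 ≈ 905 mg

905 mg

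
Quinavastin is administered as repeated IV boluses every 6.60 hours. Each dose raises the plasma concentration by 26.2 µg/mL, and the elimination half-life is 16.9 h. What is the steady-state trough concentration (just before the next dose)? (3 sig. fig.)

84.3 µg/mL

k = ln 2 / 16.9 = 0.04101 h⁻¹
Fraction remaining after one interval: e^(−kτ) = e^(−0.04101 × 6.60) = 0.7628
R = 1 / (1 − 0.7628) = 4.217
Css,max = 26.2 × 4.217 = 110.5 µg/mL
Css,min = Css,max × e^(−kτ) = 110.5 × 0.7628 ≈ 84.3 µg/mL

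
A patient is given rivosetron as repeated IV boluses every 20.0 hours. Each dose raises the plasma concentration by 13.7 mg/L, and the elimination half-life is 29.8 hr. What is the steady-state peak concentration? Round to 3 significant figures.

k = ln 2 / 29.8 = 0.02326 hr⁻¹
Fraction remaining after one interval: e^(−kτ) = e^(−0.02326 × 20.0) = 0.6280
R = 1 / (1 − 0.6280) = 2.688
Css,max = 13.7 × 2.688 ≈ 36.8 mg/L

36.8 mg/L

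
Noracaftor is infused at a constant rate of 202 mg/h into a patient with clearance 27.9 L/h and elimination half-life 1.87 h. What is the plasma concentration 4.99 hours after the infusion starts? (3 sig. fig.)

Css = rate / CL = 202 / 27.9 = 7.240 µg/mL
k = ln 2 / 1.87 = 0.3707 h⁻¹
C(t) = Css (1 − e^(−kt)) = 7.240 × (1 − e^(−1.850)) = 7.240 × 0.8427 ≈ 6.10 µg/mL

6.10 µg/mL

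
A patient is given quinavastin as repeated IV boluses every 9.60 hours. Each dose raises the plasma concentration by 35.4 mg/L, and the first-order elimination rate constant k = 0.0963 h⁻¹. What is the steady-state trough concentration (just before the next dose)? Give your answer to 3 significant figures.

Fraction remaining after one interval: e^(−kτ) = e^(−0.09630 × 9.60) = 0.3967
R = 1 / (1 − 0.3967) = 1.658
Css,max = 35.4 × 1.658 = 58.68 mg/L
Css,min = Css,max × e^(−kτ) = 58.68 × 0.3967 ≈ 23.3 mg/L

23.3 mg/L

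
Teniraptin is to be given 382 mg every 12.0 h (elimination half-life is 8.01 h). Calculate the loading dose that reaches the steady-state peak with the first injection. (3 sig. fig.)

k = ln 2 / 8.01 = 0.08654 h⁻¹
Accumulation ratio R = 1 / (1 − e^(−kτ)) = 1 / (1 − e^(−0.08654×12.0)) = 1 / (1 − 0.3540) = 1.548
Loading dose = maintenance dose × R = 382 × 1.548 ≈ 591 mg

591 mg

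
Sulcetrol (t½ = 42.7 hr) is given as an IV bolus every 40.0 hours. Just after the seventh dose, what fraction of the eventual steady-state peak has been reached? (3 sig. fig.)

k = ln 2 / 42.7 = 0.01623 hr⁻¹
f_n = 1 − e^(−nkτ) = 1 − e^(−7 × 0.01623 × 40.0) = 1 − e^(−4.545) = 1 − 0.01062 ≈ 0.989

0.989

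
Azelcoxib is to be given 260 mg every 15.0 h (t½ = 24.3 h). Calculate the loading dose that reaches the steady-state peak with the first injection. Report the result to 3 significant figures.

747 mg

k = ln 2 / 24.3 = 0.02852 h⁻¹
Accumulation ratio R = 1 / (1 − e^(−kτ)) = 1 / (1 − e^(−0.02852×15.0)) = 1 / (1 − 0.6519) = 2.873
Loading dose = maintenance dose × R = 260 × 2.873 ≈ 747 mg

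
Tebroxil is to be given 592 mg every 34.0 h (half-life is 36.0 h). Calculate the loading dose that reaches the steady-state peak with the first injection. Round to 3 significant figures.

k = ln 2 / 36.0 = 0.01925 h⁻¹
Accumulation ratio R = 1 / (1 − e^(−kτ)) = 1 / (1 − e^(−0.01925×34.0)) = 1 / (1 − 0.5196) = 2.082
Loading dose = maintenance dose × R = 592 × 2.082 ≈ 1230 mg

1230 mg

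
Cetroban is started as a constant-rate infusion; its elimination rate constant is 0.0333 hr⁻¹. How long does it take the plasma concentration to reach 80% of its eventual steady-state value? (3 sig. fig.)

f = 1 − e^(−kt)  ⇒  t = −ln(1 − f) / k
t = −ln(1 − 0.8) / 0.03330 = 1.609 / 0.03330 ≈ 48.3 hours

48.3 hours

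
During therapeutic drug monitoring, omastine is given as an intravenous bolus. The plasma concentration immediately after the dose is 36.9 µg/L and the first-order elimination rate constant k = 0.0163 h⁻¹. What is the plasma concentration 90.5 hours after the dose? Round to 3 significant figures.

8.44 µg/L

C(t) = C₀ e^(−kt) = 36.9 × e^(−0.01630 × 90.5) = 36.9 × e^(−1.475) = 36.9 × 0.2287 ≈ 8.44 µg/L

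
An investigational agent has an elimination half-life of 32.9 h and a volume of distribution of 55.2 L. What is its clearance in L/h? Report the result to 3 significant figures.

k = ln 2 / t½ = ln 2 / 32.9 = 0.02107 h⁻¹
CL = k · V = 0.02107 × 55.2 ≈ 1.16 L/h

1.16 L/h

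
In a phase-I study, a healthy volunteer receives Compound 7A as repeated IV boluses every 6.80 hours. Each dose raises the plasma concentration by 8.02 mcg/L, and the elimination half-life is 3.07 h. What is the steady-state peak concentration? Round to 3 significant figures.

10.2 mcg/L

k = ln 2 / 3.07 = 0.2258 h⁻¹
Fraction remaining after one interval: e^(−kτ) = e^(−0.2258 × 6.80) = 0.2154
R = 1 / (1 − 0.2154) = 1.275
Css,max = 8.02 × 1.275 ≈ 10.2 mcg/L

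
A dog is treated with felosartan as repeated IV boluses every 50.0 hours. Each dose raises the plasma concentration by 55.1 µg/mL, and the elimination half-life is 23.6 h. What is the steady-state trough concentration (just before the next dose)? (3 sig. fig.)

16.5 µg/mL

k = ln 2 / 23.6 = 0.02937 h⁻¹
Fraction remaining after one interval: e^(−kτ) = e^(−0.02937 × 50.0) = 0.2303
R = 1 / (1 − 0.2303) = 1.299
Css,max = 55.1 × 1.299 = 71.58 µg/mL
Css,min = Css,max × e^(−kτ) = 71.58 × 0.2303 ≈ 16.5 µg/mL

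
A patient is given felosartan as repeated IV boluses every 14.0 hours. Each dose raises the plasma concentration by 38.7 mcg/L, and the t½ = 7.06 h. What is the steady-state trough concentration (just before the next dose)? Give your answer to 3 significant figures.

k = ln 2 / 7.06 = 0.09818 h⁻¹
Fraction remaining after one interval: e^(−kτ) = e^(−0.09818 × 14.0) = 0.2530
R = 1 / (1 − 0.2530) = 1.339
Css,max = 38.7 × 1.339 = 51.80 mcg/L
Css,min = Css,max × e^(−kτ) = 51.80 × 0.2530 ≈ 13.1 mcg/L

13.1 mcg/L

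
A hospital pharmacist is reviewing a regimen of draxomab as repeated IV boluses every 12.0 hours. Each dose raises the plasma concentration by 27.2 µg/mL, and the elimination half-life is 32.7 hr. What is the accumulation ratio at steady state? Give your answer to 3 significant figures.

k = ln 2 / 32.7 = 0.02120 hr⁻¹
Fraction remaining after one interval: e^(−kτ) = e^(−0.02120 × 12.0) = 0.7754
R = 1 / (1 − 0.7754) = 1 / 0.2246 ≈ 4.45

4.45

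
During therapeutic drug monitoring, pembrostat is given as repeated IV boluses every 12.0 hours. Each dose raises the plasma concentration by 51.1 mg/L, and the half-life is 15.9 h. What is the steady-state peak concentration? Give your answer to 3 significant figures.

k = ln 2 / 15.9 = 0.04359 h⁻¹
Fraction remaining after one interval: e^(−kτ) = e^(−0.04359 × 12.0) = 0.5927
R = 1 / (1 − 0.5927) = 2.455
Css,max = 51.1 × 2.455 ≈ 125 mg/L

125 mg/L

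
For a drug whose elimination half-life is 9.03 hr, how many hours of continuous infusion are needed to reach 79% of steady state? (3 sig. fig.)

20.3 hours

k = ln 2 / 9.03 = 0.07676 hr⁻¹
f = 1 − e^(−kt)  ⇒  t = −ln(1 − f) / k
t = −ln(1 − 0.79) / 0.07676 = 1.561 / 0.07676 ≈ 20.3 hours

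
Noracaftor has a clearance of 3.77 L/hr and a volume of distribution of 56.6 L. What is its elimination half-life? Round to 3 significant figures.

10.4 hours

k = CL / V = 3.77 / 56.6 = 0.06661 hr⁻¹
t½ = ln 2 / k = ln 2 / 0.06661 ≈ 10.4 hours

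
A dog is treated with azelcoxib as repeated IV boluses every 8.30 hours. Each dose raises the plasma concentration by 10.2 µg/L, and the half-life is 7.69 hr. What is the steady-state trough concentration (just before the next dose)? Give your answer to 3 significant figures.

k = ln 2 / 7.69 = 0.09014 hr⁻¹
Fraction remaining after one interval: e^(−kτ) = e^(−0.09014 × 8.30) = 0.4733
R = 1 / (1 − 0.4733) = 1.898
Css,max = 10.2 × 1.898 = 19.36 µg/L
Css,min = Css,max × e^(−kτ) = 19.36 × 0.4733 ≈ 9.16 µg/L

9.16 µg/L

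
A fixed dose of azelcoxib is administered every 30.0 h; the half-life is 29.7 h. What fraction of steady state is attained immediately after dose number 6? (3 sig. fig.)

k = ln 2 / 29.7 = 0.02334 h⁻¹
f_n = 1 − e^(−nkτ) = 1 − e^(−6 × 0.02334 × 30.0) = 1 − e^(−4.201) = 1 − 0.01498 ≈ 0.985

0.985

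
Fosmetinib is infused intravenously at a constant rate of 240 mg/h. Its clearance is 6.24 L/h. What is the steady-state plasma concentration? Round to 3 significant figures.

38.5 µg/mL

Css = infusion rate / CL = 240 / 6.24 ≈ 38.5 µg/mL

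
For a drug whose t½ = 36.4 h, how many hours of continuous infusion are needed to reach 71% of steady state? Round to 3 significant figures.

k = ln 2 / 36.4 = 0.01904 h⁻¹
f = 1 − e^(−kt)  ⇒  t = −ln(1 − f) / k
t = −ln(1 − 0.71) / 0.01904 = 1.238 / 0.01904 ≈ 65.0 hours

65.0 hours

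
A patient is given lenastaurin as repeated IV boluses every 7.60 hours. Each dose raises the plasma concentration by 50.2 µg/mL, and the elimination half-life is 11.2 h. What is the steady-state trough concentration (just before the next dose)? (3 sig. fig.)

k = ln 2 / 11.2 = 0.06189 h⁻¹
Fraction remaining after one interval: e^(−kτ) = e^(−0.06189 × 7.60) = 0.6248
R = 1 / (1 − 0.6248) = 2.665
Css,max = 50.2 × 2.665 = 133.8 µg/mL
Css,min = Css,max × e^(−kτ) = 133.8 × 0.6248 ≈ 83.6 µg/mL

83.6 µg/mL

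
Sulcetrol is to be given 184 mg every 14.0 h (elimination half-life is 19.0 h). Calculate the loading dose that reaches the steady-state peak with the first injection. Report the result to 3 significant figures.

460 mg

k = ln 2 / 19.0 = 0.03648 h⁻¹
Accumulation ratio R = 1 / (1 − e^(−kτ)) = 1 / (1 − e^(−0.03648×14.0)) = 1 / (1 − 0.6001) = 2.500
Loading dose = maintenance dose × R = 184 × 2.500 ≈ 460 mg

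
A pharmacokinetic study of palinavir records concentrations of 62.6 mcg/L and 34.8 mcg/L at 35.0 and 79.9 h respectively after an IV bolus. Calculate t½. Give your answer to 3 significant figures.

53.0 hours

k = ln(C₁/C₂) / (t₂ − t₁) = ln(62.6/34.8) / (79.9 − 35.0)
  = 0.5871 / 44.90 = 0.01308 h⁻¹
t½ = ln 2 / k = ln 2 / 0.01308 ≈ 53.0 hours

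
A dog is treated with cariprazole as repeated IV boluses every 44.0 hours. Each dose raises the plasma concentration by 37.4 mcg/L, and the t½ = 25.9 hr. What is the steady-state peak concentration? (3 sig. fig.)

54.0 mcg/L

k = ln 2 / 25.9 = 0.02676 hr⁻¹
Fraction remaining after one interval: e^(−kτ) = e^(−0.02676 × 44.0) = 0.3080
R = 1 / (1 − 0.3080) = 1.445
Css,max = 37.4 × 1.445 ≈ 54.0 mcg/L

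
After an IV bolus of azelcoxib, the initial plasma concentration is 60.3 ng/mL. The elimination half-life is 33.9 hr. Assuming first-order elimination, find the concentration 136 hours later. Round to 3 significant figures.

k = ln 2 / 33.9 = 0.02045 hr⁻¹
C(t) = C₀ e^(−kt) = 60.3 × e^(−0.02045 × 136) = 60.3 × e^(−2.781) = 60.3 × 0.06199 ≈ 3.74 ng/mL

3.74 ng/mL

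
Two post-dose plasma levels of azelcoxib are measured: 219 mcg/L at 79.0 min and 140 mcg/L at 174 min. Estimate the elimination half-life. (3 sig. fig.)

147 minutes

k = ln(C₁/C₂) / (t₂ − t₁) = ln(219/140) / (174 − 79.0)
  = 0.4474 / 95.00 = 0.004710 min⁻¹
t½ = ln 2 / k = ln 2 / 0.004710 ≈ 147 minutes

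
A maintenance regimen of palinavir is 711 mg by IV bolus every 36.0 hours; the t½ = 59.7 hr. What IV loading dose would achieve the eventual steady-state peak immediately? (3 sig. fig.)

k = ln 2 / 59.7 = 0.01161 hr⁻¹
Accumulation ratio R = 1 / (1 − e^(−kτ)) = 1 / (1 − e^(−0.01161×36.0)) = 1 / (1 − 0.6584) = 2.927
Loading dose = maintenance dose × R = 711 × 2.927 ≈ 2080 mg

2080 mg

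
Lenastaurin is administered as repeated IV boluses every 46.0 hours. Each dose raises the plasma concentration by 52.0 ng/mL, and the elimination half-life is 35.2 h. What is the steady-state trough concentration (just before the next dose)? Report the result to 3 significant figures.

k = ln 2 / 35.2 = 0.01969 h⁻¹
Fraction remaining after one interval: e^(−kτ) = e^(−0.01969 × 46.0) = 0.4042
R = 1 / (1 − 0.4042) = 1.678
Css,max = 52.0 × 1.678 = 87.28 ng/mL
Css,min = Css,max × e^(−kτ) = 87.28 × 0.4042 ≈ 35.3 ng/mL

35.3 ng/mL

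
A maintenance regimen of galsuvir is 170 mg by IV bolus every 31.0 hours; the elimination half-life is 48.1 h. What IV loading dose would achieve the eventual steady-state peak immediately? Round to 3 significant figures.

k = ln 2 / 48.1 = 0.01441 h⁻¹
Accumulation ratio R = 1 / (1 − e^(−kτ)) = 1 / (1 − e^(−0.01441×31.0)) = 1 / (1 − 0.6397) = 2.776
Loading dose = maintenance dose × R = 170 × 2.776 ≈ 472 mg

472 mg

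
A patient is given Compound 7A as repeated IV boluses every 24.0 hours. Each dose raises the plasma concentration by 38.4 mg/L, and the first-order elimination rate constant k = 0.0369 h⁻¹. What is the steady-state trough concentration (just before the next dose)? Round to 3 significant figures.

Fraction remaining after one interval: e^(−kτ) = e^(−0.03690 × 24.0) = 0.4125
R = 1 / (1 − 0.4125) = 1.702
Css,max = 38.4 × 1.702 = 65.36 mg/L
Css,min = Css,max × e^(−kτ) = 65.36 × 0.4125 ≈ 27.0 mg/L

27.0 mg/L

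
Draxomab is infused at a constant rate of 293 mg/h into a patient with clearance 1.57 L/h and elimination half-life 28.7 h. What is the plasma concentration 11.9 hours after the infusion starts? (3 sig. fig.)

Css = rate / CL = 293 / 1.57 = 186.6 mg/L
k = ln 2 / 28.7 = 0.02415 h⁻¹
C(t) = Css (1 − e^(−kt)) = 186.6 × (1 − e^(−0.2874)) = 186.6 × 0.2498 ≈ 46.6 mg/L

46.6 mg/L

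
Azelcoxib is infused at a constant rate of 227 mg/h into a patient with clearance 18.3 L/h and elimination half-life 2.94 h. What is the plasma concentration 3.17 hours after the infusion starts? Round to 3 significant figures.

6.53 µg/mL

Css = rate / CL = 227 / 18.3 = 12.40 µg/mL
k = ln 2 / 2.94 = 0.2358 h⁻¹
C(t) = Css (1 − e^(−kt)) = 12.40 × (1 − e^(−0.7474)) = 12.40 × 0.5264 ≈ 6.53 µg/mL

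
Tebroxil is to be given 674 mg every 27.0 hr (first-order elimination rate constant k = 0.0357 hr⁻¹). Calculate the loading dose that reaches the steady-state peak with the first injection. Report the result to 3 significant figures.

1090 mg

Accumulation ratio R = 1 / (1 − e^(−kτ)) = 1 / (1 − e^(−0.03570×27.0)) = 1 / (1 − 0.3814) = 1.617
Loading dose = maintenance dose × R = 674 × 1.617 ≈ 1090 mg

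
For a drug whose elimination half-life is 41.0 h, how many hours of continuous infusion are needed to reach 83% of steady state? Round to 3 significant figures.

k = ln 2 / 41.0 = 0.01691 h⁻¹
f = 1 − e^(−kt)  ⇒  t = −ln(1 − f) / k
t = −ln(1 − 0.83) / 0.01691 = 1.772 / 0.01691 ≈ 105 hours

105 hours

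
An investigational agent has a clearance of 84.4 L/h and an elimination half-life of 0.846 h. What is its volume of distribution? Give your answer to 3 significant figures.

103 L

k = ln 2 / t½ = ln 2 / 0.846 = 0.8193 h⁻¹
V = CL / k = 84.4 / 0.8193 ≈ 103 L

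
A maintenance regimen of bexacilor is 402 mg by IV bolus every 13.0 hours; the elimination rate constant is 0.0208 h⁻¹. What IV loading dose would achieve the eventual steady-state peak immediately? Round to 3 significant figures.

1700 mg

Accumulation ratio R = 1 / (1 − e^(−kτ)) = 1 / (1 − e^(−0.02080×13.0)) = 1 / (1 − 0.7631) = 4.221
Loading dose = maintenance dose × R = 402 × 4.221 ≈ 1700 mg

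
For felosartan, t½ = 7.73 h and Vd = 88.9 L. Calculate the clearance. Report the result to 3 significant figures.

k = ln 2 / t½ = ln 2 / 7.73 = 0.08967 h⁻¹
CL = k · V = 0.08967 × 88.9 ≈ 7.97 L/h

7.97 L/h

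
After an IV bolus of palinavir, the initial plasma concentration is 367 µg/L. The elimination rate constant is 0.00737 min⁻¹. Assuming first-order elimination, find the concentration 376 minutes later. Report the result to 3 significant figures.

23.0 µg/L

C(t) = C₀ e^(−kt) = 367 × e^(−0.007370 × 376) = 367 × e^(−2.771) = 367 × 0.06259 ≈ 23.0 µg/L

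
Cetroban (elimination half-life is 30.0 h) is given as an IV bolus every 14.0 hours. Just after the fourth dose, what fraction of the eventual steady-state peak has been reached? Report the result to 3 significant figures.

k = ln 2 / 30.0 = 0.02310 h⁻¹
f_n = 1 − e^(−nkτ) = 1 − e^(−4 × 0.02310 × 14.0) = 1 − e^(−1.294) = 1 − 0.2742 ≈ 0.726

0.726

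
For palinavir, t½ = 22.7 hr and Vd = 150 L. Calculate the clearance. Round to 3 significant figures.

4.58 L/hr

k = ln 2 / t½ = ln 2 / 22.7 = 0.03054 hr⁻¹
CL = k · V = 0.03054 × 150 ≈ 4.58 L/hr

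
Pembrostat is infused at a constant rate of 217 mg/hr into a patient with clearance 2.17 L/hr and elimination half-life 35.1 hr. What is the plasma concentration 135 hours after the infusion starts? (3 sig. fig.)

93.0 µg/mL

Css = rate / CL = 217 / 2.17 = 100.0 µg/mL
k = ln 2 / 35.1 = 0.01975 hr⁻¹
C(t) = Css (1 − e^(−kt)) = 100.0 × (1 − e^(−2.666)) = 100.0 × 0.9305 ≈ 93.0 µg/mL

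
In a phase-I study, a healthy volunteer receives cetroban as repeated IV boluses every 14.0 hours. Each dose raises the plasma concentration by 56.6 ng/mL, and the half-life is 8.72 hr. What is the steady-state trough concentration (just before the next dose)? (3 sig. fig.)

27.7 ng/mL

k = ln 2 / 8.72 = 0.07949 hr⁻¹
Fraction remaining after one interval: e^(−kτ) = e^(−0.07949 × 14.0) = 0.3286
R = 1 / (1 − 0.3286) = 1.489
Css,max = 56.6 × 1.489 = 84.30 ng/mL
Css,min = Css,max × e^(−kτ) = 84.30 × 0.3286 ≈ 27.7 ng/mL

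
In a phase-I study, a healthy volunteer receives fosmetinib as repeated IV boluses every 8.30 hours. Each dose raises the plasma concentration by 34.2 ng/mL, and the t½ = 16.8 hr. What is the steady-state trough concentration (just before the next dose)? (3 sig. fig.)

k = ln 2 / 16.8 = 0.04126 hr⁻¹
Fraction remaining after one interval: e^(−kτ) = e^(−0.04126 × 8.30) = 0.7100
R = 1 / (1 − 0.7100) = 3.449
Css,max = 34.2 × 3.449 = 117.9 ng/mL
Css,min = Css,max × e^(−kτ) = 117.9 × 0.7100 ≈ 83.7 ng/mL

83.7 ng/mL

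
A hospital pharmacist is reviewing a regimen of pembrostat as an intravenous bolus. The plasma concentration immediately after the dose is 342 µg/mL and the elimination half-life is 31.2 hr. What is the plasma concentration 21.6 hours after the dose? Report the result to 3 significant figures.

212 µg/mL

k = ln 2 / 31.2 = 0.02222 hr⁻¹
C(t) = C₀ e^(−kt) = 342 × e^(−0.02222 × 21.6) = 342 × e^(−0.4799) = 342 × 0.6189 ≈ 212 µg/mL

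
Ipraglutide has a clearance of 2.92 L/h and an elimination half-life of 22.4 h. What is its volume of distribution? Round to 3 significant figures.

94.4 L

k = ln 2 / t½ = ln 2 / 22.4 = 0.03094 h⁻¹
V = CL / k = 2.92 / 0.03094 ≈ 94.4 L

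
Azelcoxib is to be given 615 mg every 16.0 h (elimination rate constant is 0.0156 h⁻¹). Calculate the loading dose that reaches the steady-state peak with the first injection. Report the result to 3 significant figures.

Accumulation ratio R = 1 / (1 − e^(−kτ)) = 1 / (1 − e^(−0.01560×16.0)) = 1 / (1 − 0.7791) = 4.527
Loading dose = maintenance dose × R = 615 × 4.527 ≈ 2780 mg

2780 mg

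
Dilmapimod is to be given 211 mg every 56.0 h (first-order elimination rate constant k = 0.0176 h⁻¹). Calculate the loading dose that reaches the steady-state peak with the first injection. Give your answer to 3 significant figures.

Accumulation ratio R = 1 / (1 − e^(−kτ)) = 1 / (1 − e^(−0.01760×56.0)) = 1 / (1 − 0.3732) = 1.595
Loading dose = maintenance dose × R = 211 × 1.595 ≈ 337 mg

337 mg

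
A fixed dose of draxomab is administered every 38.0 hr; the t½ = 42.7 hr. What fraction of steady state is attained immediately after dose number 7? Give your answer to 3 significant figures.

0.987

k = ln 2 / 42.7 = 0.01623 hr⁻¹
f_n = 1 − e^(−nkτ) = 1 − e^(−7 × 0.01623 × 38.0) = 1 − e^(−4.318) = 1 − 0.01333 ≈ 0.987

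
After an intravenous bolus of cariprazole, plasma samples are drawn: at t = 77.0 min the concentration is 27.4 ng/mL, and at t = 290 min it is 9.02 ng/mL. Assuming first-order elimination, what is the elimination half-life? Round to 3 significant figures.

133 minutes

k = ln(C₁/C₂) / (t₂ − t₁) = ln(27.4/9.02) / (290 − 77.0)
  = 1.111 / 213.0 = 0.005216 min⁻¹
t½ = ln 2 / k = ln 2 / 0.005216 ≈ 133 minutes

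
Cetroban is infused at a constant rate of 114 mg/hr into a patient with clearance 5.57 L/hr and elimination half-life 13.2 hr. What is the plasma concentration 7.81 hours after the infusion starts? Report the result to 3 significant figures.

Css = rate / CL = 114 / 5.57 = 20.47 mg/L
k = ln 2 / 13.2 = 0.05251 hr⁻¹
C(t) = Css (1 − e^(−kt)) = 20.47 × (1 − e^(−0.4101)) = 20.47 × 0.3364 ≈ 6.89 mg/L

6.89 mg/L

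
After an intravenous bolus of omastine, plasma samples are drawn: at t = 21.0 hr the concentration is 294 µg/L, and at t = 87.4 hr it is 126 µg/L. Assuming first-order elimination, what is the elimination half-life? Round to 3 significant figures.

54.3 hours

k = ln(C₁/C₂) / (t₂ − t₁) = ln(294/126) / (87.4 − 21.0)
  = 0.8473 / 66.40 = 0.01276 hr⁻¹
t½ = ln 2 / k = ln 2 / 0.01276 ≈ 54.3 hours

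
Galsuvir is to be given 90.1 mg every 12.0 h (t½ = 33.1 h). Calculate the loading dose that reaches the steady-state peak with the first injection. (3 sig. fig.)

405 mg

k = ln 2 / 33.1 = 0.02094 h⁻¹
Accumulation ratio R = 1 / (1 − e^(−kτ)) = 1 / (1 − e^(−0.02094×12.0)) = 1 / (1 − 0.7778) = 4.500
Loading dose = maintenance dose × R = 90.1 × 4.500 ≈ 405 mg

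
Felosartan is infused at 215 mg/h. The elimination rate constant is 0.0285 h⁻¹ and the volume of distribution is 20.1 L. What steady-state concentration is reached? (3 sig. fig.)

375 mg/L

CL = k · V = 0.0285 × 20.1 = 0.5729 L/h
Css = rate / CL = 215 / 0.5729 ≈ 375 mg/L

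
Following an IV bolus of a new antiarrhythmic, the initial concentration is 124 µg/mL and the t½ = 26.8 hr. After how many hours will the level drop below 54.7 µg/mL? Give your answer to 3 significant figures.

31.6 hours

k = ln 2 / 26.8 = 0.02586 hr⁻¹
C(t) = C₀ e^(−kt)  ⇒  t = ln(C₀/C) / k
t = ln(124/54.7) / 0.02586 = 0.8184 / 0.02586 ≈ 31.6 hours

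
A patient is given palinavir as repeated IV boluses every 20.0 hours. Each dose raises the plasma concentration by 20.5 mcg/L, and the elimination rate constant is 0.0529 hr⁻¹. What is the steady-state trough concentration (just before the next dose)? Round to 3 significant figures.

10.9 mcg/L

Fraction remaining after one interval: e^(−kτ) = e^(−0.05290 × 20.0) = 0.3471
R = 1 / (1 − 0.3471) = 1.532
Css,max = 20.5 × 1.532 = 31.40 mcg/L
Css,min = Css,max × e^(−kτ) = 31.40 × 0.3471 ≈ 10.9 mcg/L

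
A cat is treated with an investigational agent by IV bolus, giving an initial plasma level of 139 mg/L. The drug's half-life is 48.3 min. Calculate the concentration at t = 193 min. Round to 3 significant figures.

8.71 mg/L

k = ln 2 / 48.3 = 0.01435 min⁻¹
193 min is 3.996 half-lives, so C = 139 × (1/2)^3.996 = 139 × 0.06268 ≈ 8.71 mg/L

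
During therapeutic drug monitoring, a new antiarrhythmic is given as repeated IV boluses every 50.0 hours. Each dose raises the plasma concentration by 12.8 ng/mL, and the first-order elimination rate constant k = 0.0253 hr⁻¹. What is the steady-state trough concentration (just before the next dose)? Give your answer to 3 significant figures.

Fraction remaining after one interval: e^(−kτ) = e^(−0.02530 × 50.0) = 0.2822
R = 1 / (1 − 0.2822) = 1.393
Css,max = 12.8 × 1.393 = 17.83 ng/mL
Css,min = Css,max × e^(−kτ) = 17.83 × 0.2822 ≈ 5.03 ng/mL

5.03 ng/mL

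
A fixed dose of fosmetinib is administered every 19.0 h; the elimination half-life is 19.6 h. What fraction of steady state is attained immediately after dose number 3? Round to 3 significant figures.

0.867

k = ln 2 / 19.6 = 0.03536 h⁻¹
f_n = 1 − e^(−nkτ) = 1 − e^(−3 × 0.03536 × 19.0) = 1 − e^(−2.016) = 1 − 0.1332 ≈ 0.867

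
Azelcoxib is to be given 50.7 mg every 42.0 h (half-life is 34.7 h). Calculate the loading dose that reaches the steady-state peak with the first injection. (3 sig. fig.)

k = ln 2 / 34.7 = 0.01998 h⁻¹
Accumulation ratio R = 1 / (1 − e^(−kτ)) = 1 / (1 − e^(−0.01998×42.0)) = 1 / (1 − 0.4322) = 1.761
Loading dose = maintenance dose × R = 50.7 × 1.761 ≈ 89.3 mg

89.3 mg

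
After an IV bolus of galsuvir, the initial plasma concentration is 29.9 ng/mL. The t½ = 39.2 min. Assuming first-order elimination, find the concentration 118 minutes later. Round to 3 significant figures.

3.71 ng/mL

k = ln 2 / 39.2 = 0.01768 min⁻¹
118 min is 3.010 half-lives, so C = 29.9 × (1/2)^3.010 = 29.9 × 0.1241 ≈ 3.71 ng/mL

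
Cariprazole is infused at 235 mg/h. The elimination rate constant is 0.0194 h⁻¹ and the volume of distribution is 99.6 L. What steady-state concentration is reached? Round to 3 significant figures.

122 mg/L

CL = k · V = 0.0194 × 99.6 = 1.932 L/h
Css = rate / CL = 235 / 1.932 ≈ 122 mg/L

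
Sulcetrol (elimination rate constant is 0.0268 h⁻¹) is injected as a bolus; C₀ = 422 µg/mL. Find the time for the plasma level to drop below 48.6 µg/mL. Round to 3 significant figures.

C(t) = C₀ e^(−kt)  ⇒  t = ln(C₀/C) / k
t = ln(422/48.6) / 0.02680 = 2.161 / 0.02680 ≈ 80.6 hours

80.6 hours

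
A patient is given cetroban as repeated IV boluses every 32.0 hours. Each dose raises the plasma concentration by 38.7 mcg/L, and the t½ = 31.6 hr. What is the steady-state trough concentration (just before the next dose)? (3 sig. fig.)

k = ln 2 / 31.6 = 0.02194 hr⁻¹
Fraction remaining after one interval: e^(−kτ) = e^(−0.02194 × 32.0) = 0.4956
R = 1 / (1 − 0.4956) = 1.983
Css,max = 38.7 × 1.983 = 76.73 mcg/L
Css,min = Css,max × e^(−kτ) = 76.73 × 0.4956 ≈ 38.0 mcg/L

38.0 mcg/L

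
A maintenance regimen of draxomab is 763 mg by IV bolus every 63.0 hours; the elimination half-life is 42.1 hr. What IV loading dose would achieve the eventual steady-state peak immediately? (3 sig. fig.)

k = ln 2 / 42.1 = 0.01646 hr⁻¹
Accumulation ratio R = 1 / (1 − e^(−kτ)) = 1 / (1 − e^(−0.01646×63.0)) = 1 / (1 − 0.3544) = 1.549
Loading dose = maintenance dose × R = 763 × 1.549 ≈ 1180 mg

1180 mg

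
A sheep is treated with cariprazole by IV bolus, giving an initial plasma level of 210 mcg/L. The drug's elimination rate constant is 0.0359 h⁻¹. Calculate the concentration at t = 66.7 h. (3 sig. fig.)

C(t) = C₀ e^(−kt) = 210 × e^(−0.03590 × 66.7) = 210 × e^(−2.395) = 210 × 0.09122 ≈ 19.2 mcg/L

19.2 mcg/L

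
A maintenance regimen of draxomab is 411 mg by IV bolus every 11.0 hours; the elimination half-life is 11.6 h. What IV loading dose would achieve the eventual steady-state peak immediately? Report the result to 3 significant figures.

853 mg

k = ln 2 / 11.6 = 0.05975 h⁻¹
Accumulation ratio R = 1 / (1 − e^(−kτ)) = 1 / (1 − e^(−0.05975×11.0)) = 1 / (1 − 0.5183) = 2.076
Loading dose = maintenance dose × R = 411 × 2.076 ≈ 853 mg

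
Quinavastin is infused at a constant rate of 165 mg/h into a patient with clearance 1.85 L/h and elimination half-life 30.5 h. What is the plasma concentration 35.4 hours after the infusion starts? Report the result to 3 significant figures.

49.3 µg/mL

Css = rate / CL = 165 / 1.85 = 89.19 µg/mL
k = ln 2 / 30.5 = 0.02273 h⁻¹
C(t) = Css (1 − e^(−kt)) = 89.19 × (1 − e^(−0.8045)) = 89.19 × 0.5527 ≈ 49.3 µg/mL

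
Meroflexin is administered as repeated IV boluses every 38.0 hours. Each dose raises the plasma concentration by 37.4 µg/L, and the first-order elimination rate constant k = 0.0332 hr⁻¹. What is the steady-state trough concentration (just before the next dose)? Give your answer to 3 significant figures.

14.8 µg/L

Fraction remaining after one interval: e^(−kτ) = e^(−0.03320 × 38.0) = 0.2832
R = 1 / (1 − 0.2832) = 1.395
Css,max = 37.4 × 1.395 = 52.18 µg/L
Css,min = Css,max × e^(−kτ) = 52.18 × 0.2832 ≈ 14.8 µg/L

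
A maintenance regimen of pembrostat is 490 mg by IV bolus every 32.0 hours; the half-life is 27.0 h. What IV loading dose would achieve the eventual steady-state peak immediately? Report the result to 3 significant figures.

k = ln 2 / 27.0 = 0.02567 h⁻¹
Accumulation ratio R = 1 / (1 − e^(−kτ)) = 1 / (1 − e^(−0.02567×32.0)) = 1 / (1 − 0.4398) = 1.785
Loading dose = maintenance dose × R = 490 × 1.785 ≈ 875 mg

875 mg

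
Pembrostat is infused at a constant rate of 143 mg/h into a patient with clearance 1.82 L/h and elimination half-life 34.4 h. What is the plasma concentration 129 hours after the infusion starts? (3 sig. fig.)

72.7 µg/mL

Css = rate / CL = 143 / 1.82 = 78.57 µg/mL
k = ln 2 / 34.4 = 0.02015 h⁻¹
C(t) = Css (1 − e^(−kt)) = 78.57 × (1 − e^(−2.599)) = 78.57 × 0.9257 ≈ 72.7 µg/mL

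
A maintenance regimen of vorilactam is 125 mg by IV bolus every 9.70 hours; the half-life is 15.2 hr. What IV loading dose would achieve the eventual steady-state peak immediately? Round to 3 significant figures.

k = ln 2 / 15.2 = 0.04560 hr⁻¹
Accumulation ratio R = 1 / (1 − e^(−kτ)) = 1 / (1 − e^(−0.04560×9.70)) = 1 / (1 − 0.6425) = 2.797
Loading dose = maintenance dose × R = 125 × 2.797 ≈ 350 mg

350 mg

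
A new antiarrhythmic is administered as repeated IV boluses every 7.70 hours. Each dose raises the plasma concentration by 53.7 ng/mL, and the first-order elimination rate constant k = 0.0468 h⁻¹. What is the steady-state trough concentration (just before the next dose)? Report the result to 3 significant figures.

124 ng/mL

Fraction remaining after one interval: e^(−kτ) = e^(−0.04680 × 7.70) = 0.6974
R = 1 / (1 − 0.6974) = 3.305
Css,max = 53.7 × 3.305 = 177.5 ng/mL
Css,min = Css,max × e^(−kτ) = 177.5 × 0.6974 ≈ 124 ng/mL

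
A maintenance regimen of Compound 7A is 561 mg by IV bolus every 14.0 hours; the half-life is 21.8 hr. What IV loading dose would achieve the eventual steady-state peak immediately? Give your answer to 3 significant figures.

k = ln 2 / 21.8 = 0.03180 hr⁻¹
Accumulation ratio R = 1 / (1 − e^(−kτ)) = 1 / (1 − e^(−0.03180×14.0)) = 1 / (1 − 0.6407) = 2.783
Loading dose = maintenance dose × R = 561 × 2.783 ≈ 1560 mg

1560 mg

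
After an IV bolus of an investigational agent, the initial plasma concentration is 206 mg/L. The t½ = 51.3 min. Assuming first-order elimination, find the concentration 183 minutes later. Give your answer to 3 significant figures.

17.4 mg/L

k = ln 2 / 51.3 = 0.01351 min⁻¹
183 min is 3.567 half-lives, so C = 206 × (1/2)^3.567 = 206 × 0.08436 ≈ 17.4 mg/L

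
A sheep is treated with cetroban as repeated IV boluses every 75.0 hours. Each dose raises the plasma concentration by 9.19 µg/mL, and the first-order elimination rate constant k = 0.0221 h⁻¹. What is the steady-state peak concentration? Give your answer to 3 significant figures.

Fraction remaining after one interval: e^(−kτ) = e^(−0.02210 × 75.0) = 0.1906
R = 1 / (1 − 0.1906) = 1.236
Css,max = 9.19 × 1.236 ≈ 11.4 µg/mL

11.4 µg/mL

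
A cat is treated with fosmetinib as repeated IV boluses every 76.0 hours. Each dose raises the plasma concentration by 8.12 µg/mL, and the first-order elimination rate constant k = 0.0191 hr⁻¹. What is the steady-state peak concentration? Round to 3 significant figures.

Fraction remaining after one interval: e^(−kτ) = e^(−0.01910 × 76.0) = 0.2342
R = 1 / (1 − 0.2342) = 1.306
Css,max = 8.12 × 1.306 ≈ 10.6 µg/mL

10.6 µg/mL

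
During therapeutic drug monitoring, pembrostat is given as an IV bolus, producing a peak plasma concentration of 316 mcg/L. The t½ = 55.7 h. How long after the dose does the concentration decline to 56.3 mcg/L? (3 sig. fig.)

139 hours

k = ln 2 / 55.7 = 0.01244 h⁻¹
C(t) = C₀ e^(−kt)  ⇒  t = ln(C₀/C) / k
t = ln(316/56.3) / 0.01244 = 1.725 / 0.01244 ≈ 139 hours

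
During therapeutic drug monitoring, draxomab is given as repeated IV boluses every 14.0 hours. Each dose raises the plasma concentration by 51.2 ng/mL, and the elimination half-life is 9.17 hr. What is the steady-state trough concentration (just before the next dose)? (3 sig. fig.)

k = ln 2 / 9.17 = 0.07559 hr⁻¹
Fraction remaining after one interval: e^(−kτ) = e^(−0.07559 × 14.0) = 0.3471
R = 1 / (1 − 0.3471) = 1.532
Css,max = 51.2 × 1.532 = 78.42 ng/mL
Css,min = Css,max × e^(−kτ) = 78.42 × 0.3471 ≈ 27.2 ng/mL

27.2 ng/mL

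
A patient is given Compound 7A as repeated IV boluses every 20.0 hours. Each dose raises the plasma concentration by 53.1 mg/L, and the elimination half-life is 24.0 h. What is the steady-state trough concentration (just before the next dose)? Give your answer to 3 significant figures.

k = ln 2 / 24.0 = 0.02888 h⁻¹
Fraction remaining after one interval: e^(−kτ) = e^(−0.02888 × 20.0) = 0.5612
R = 1 / (1 − 0.5612) = 2.279
Css,max = 53.1 × 2.279 = 121.0 mg/L
Css,min = Css,max × e^(−kτ) = 121.0 × 0.5612 ≈ 67.9 mg/L

67.9 mg/L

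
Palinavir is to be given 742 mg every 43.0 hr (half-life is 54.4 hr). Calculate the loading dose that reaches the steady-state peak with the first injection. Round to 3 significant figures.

1760 mg

k = ln 2 / 54.4 = 0.01274 hr⁻¹
Accumulation ratio R = 1 / (1 − e^(−kτ)) = 1 / (1 − e^(−0.01274×43.0)) = 1 / (1 − 0.5782) = 2.371
Loading dose = maintenance dose × R = 742 × 2.371 ≈ 1760 mg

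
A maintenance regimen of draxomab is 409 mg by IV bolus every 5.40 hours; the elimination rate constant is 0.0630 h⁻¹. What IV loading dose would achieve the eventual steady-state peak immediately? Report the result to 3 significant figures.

Accumulation ratio R = 1 / (1 − e^(−kτ)) = 1 / (1 − e^(−0.06300×5.40)) = 1 / (1 − 0.7116) = 3.468
Loading dose = maintenance dose × R = 409 × 3.468 ≈ 1420 mg

1420 mg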